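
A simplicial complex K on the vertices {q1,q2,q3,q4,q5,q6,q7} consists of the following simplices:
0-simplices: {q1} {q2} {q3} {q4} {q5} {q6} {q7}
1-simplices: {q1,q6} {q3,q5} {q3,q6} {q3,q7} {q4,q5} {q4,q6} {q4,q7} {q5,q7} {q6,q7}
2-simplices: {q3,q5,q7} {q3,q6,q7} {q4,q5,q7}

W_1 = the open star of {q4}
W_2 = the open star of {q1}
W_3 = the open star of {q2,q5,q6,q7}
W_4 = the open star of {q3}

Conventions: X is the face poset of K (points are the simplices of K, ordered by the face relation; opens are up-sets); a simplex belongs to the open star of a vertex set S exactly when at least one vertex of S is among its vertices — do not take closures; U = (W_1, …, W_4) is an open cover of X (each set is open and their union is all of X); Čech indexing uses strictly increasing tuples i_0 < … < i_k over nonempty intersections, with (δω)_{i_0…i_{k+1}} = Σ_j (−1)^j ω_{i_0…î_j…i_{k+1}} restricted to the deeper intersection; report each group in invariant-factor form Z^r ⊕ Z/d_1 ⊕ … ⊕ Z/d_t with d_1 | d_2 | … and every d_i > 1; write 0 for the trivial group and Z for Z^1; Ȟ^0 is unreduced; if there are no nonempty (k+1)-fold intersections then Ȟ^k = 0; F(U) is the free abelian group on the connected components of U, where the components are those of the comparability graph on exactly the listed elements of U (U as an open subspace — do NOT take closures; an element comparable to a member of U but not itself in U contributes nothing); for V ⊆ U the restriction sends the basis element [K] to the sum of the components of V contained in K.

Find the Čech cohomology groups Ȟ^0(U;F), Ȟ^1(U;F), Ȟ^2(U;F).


Ȟ^0 = Z^2,  Ȟ^1 = Z,  Ȟ^2 = 0

nonempty overlaps:
  W1={{q4},{q4,q5},{q4,q6},{q4,q7},{q4,q5,q7}} W2={{q1},{q1,q6}} W3={{q2},{q5},{q6},{q7},{q1,q6},{q3,q5},{q3,q6},{q3,q7},{q4,q5},{q4,q6},{q4,q7},{q5,q7},{q6,q7},{q3,q5,q7},{q3,q6,q7},{q4,q5,q7}} W4={{q3},{q3,q5},{q3,q6},{q3,q7},{q3,q5,q7},{q3,q6,q7}}
  W13={{q4,q5},{q4,q6},{q4,q7},{q4,q5,q7}} W23={{q1,q6}} W34={{q3,q5},{q3,q6},{q3,q7},{q3,q5,q7},{q3,q6,q7}}
components per intersection:
  W1: {{q4},{q4,q5},{q4,q6},{q4,q7},{q4,q5,q7}}
  W2: {{q1},{q1,q6}}
  W3: {{q2}} {{q5},{q6},{q7},{q1,q6},{q3,q5},{q3,q6},{q3,q7},{q4,q5},{q4,q6},{q4,q7},{q5,q7},{q6,q7},{q3,q5,q7},{q3,q6,q7},{q4,q5,q7}}
  W4: {{q3},{q3,q5},{q3,q6},{q3,q7},{q3,q5,q7},{q3,q6,q7}}
  W13: {{q4,q5},{q4,q7},{q4,q5,q7}} {{q4,q6}}
  W23: {{q1,q6}}
  W34: {{q3,q5},{q3,q6},{q3,q7},{q3,q5,q7},{q3,q6,q7}}
C dims 5,4; δ0: rk 3, SNF 1^3
degree 0: 5−3−0 = 2 → Ȟ^0 ≅ Z^2
degree 1: 4−0−3 = 1 → Ȟ^1 ≅ Z
degree 2: 0−0−0 = 0 → Ȟ^2 ≅ 0


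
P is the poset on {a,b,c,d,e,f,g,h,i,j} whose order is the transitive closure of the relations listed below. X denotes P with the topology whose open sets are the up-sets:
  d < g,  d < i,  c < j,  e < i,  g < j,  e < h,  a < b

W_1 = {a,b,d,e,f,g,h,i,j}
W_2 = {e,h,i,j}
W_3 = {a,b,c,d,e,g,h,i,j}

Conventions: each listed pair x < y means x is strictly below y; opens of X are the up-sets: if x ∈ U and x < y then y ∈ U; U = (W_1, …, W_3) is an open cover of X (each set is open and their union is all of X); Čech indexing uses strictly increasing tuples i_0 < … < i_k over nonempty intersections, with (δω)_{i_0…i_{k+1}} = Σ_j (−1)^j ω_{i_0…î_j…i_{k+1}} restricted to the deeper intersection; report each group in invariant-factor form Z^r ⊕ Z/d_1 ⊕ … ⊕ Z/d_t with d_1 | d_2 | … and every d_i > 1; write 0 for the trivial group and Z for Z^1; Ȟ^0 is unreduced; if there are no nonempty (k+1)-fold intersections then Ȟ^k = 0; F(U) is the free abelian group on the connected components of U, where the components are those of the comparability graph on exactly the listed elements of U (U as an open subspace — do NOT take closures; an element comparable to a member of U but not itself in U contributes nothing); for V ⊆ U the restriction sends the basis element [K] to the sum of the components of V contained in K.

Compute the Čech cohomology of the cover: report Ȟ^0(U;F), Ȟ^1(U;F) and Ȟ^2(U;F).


Ȟ^0 ≅ Z^3, Ȟ^1 ≅ 0 and Ȟ^2 ≅ 0

nonempty intersections:
  W12={e,h,i,j} W13={a,b,d,e,g,h,i,j} W23={e,h,i,j}
  W123={e,h,i,j}
components per intersection:
  W1: {a,b} {d,e,g,h,i,j} {f}
  W2: {e,h,i} {j}
  W3: {a,b} {c,d,e,g,h,i,j}
  W12: {e,h,i} {j}
  W13: {a,b} {d,e,g,h,i,j}
  W23: {e,h,i} {j}
  W123: {e,h,i} {j}
C dims 7,6,2; δ0: rk 4, SNF 1^4; δ1: rk 2, SNF 1^2
Ȟ^0: (7−4)−0=3 ⇒ Z^3
Ȟ^1: (6−2)−4=0 ⇒ 0
Ȟ^2: (2−0)−2=0 ⇒ 0


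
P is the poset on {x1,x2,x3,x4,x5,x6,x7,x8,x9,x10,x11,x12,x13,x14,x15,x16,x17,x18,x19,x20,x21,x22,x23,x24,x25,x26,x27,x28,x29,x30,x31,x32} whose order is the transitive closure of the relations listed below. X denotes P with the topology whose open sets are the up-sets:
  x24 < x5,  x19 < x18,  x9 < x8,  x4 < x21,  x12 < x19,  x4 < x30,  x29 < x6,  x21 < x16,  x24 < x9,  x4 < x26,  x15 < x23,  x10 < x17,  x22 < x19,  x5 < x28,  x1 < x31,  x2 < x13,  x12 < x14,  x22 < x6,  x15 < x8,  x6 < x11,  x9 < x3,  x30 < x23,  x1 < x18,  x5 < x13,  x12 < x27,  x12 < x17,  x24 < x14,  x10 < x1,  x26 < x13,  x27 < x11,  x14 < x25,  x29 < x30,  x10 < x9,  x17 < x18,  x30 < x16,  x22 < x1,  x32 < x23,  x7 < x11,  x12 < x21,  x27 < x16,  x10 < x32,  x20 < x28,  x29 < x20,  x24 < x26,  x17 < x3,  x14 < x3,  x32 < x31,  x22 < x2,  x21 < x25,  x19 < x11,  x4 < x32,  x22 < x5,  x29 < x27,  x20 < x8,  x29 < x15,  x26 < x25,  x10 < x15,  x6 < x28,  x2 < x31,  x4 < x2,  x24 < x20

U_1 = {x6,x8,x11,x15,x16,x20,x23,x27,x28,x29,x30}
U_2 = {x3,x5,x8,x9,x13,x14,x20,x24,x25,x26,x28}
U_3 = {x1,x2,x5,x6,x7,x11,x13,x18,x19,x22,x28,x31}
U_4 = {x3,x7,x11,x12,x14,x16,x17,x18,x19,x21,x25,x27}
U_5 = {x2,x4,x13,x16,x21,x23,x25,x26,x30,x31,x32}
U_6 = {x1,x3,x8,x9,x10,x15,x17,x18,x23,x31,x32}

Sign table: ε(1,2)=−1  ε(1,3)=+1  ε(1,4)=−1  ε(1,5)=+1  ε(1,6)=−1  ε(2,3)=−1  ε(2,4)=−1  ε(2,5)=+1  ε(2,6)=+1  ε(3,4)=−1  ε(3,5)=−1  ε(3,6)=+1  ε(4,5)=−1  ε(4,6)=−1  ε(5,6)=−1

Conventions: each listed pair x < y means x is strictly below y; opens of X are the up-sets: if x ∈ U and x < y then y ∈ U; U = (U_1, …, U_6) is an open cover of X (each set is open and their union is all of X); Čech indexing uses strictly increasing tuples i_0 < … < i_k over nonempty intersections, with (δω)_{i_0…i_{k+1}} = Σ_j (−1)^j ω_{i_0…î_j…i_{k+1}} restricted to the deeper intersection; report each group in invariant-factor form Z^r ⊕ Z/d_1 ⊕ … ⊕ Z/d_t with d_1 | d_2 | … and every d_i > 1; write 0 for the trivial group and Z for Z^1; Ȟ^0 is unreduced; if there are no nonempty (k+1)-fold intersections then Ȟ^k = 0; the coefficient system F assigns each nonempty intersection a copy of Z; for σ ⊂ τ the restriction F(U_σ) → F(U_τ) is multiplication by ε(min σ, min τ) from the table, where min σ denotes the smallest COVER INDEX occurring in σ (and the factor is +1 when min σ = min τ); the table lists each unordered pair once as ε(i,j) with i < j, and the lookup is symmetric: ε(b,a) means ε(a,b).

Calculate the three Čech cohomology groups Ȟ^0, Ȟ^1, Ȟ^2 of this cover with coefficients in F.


nerve simplices:
  U12={x8,x20,x28} U13={x6,x11,x28} U14={x11,x16,x27} U15={x16,x23,x30} U16={x8,x15,x23} U23={x5,x13,x28} U24={x3,x14,x25} U25={x13,x25,x26} U26={x3,x8,x9} U34={x7,x11,x18,x19} U35={x2,x13,x31} U36={x1,x18,x31} U45={x16,x21,x25} U46={x3,x17,x18} U56={x23,x31,x32}
  U123={x28} U126={x8} U134={x11} U145={x16} U156={x23} U235={x13} U245={x25} U246={x3} U346={x18} U356={x31}
C dims 6,15,10; δ0: rk 6, SNF 1^5·2; δ1: rk 9, SNF 1^9
degree 0: 6−6−0 = 0 → Ȟ^0 ≅ 0
degree 1: 15−9−6 = 0 plus torsion [2] → Ȟ^1 ≅ Z/2
degree 2: 10−0−9 = 1 → Ȟ^2 ≅ Z

Ȟ^0 = 0; Ȟ^1 = Z/2; Ȟ^2 = Z


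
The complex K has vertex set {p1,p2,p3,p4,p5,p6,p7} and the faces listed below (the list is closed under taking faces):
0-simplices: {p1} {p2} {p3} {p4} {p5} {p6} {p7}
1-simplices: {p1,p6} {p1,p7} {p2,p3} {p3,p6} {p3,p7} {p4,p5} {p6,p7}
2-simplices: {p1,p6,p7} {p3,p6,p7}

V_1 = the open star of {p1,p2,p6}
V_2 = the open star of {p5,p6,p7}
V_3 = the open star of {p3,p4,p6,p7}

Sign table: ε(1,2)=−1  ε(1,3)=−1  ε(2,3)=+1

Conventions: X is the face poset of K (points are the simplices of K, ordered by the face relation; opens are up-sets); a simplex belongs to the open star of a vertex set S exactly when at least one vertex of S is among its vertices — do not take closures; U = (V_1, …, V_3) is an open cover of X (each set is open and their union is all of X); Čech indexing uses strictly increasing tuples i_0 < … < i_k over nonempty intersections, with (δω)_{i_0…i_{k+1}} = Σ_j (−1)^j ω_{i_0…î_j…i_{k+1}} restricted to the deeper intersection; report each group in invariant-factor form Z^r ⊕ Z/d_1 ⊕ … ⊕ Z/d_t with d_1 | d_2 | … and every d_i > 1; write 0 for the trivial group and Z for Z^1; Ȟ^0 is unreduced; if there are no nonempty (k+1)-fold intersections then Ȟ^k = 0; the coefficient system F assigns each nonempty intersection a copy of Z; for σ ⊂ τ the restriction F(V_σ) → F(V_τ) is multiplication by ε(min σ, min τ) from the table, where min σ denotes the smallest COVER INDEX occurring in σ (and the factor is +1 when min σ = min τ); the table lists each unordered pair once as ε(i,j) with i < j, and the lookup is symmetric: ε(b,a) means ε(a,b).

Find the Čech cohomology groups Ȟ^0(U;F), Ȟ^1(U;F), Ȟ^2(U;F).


intersection data:
  V1={{p1},{p2},{p6},{p1,p6},{p1,p7},{p2,p3},{p3,p6},{p6,p7},{p1,p6,p7},{p3,p6,p7}} V2={{p5},{p6},{p7},{p1,p6},{p1,p7},{p3,p6},{p3,p7},{p4,p5},{p6,p7},{p1,p6,p7},{p3,p6,p7}} V3={{p3},{p4},{p6},{p7},{p1,p6},{p1,p7},{p2,p3},{p3,p6},{p3,p7},{p4,p5},{p6,p7},{p1,p6,p7},{p3,p6,p7}}
  V12={{p6},{p1,p6},{p1,p7},{p3,p6},{p6,p7},{p1,p6,p7},{p3,p6,p7}} V13={{p6},{p1,p6},{p1,p7},{p2,p3},{p3,p6},{p6,p7},{p1,p6,p7},{p3,p6,p7}} V23={{p6},{p7},{p1,p6},{p1,p7},{p3,p6},{p3,p7},{p4,p5},{p6,p7},{p1,p6,p7},{p3,p6,p7}}
  V123={{p6},{p1,p6},{p1,p7},{p3,p6},{p6,p7},{p1,p6,p7},{p3,p6,p7}}
C dims 3,3,1; δ0: rk 2, SNF 1^2; δ1: rk 1, SNF 1^1
Ȟ^0 = (3 − 2) − 0 = 1, so Ȟ^0 ≅ Z
Ȟ^1 = (3 − 1) − 2 = 0, so Ȟ^1 ≅ 0
Ȟ^2 = (1 − 0) − 1 = 0, so Ȟ^2 ≅ 0

Ȟ^0 = Z; Ȟ^1 = 0; Ȟ^2 = 0


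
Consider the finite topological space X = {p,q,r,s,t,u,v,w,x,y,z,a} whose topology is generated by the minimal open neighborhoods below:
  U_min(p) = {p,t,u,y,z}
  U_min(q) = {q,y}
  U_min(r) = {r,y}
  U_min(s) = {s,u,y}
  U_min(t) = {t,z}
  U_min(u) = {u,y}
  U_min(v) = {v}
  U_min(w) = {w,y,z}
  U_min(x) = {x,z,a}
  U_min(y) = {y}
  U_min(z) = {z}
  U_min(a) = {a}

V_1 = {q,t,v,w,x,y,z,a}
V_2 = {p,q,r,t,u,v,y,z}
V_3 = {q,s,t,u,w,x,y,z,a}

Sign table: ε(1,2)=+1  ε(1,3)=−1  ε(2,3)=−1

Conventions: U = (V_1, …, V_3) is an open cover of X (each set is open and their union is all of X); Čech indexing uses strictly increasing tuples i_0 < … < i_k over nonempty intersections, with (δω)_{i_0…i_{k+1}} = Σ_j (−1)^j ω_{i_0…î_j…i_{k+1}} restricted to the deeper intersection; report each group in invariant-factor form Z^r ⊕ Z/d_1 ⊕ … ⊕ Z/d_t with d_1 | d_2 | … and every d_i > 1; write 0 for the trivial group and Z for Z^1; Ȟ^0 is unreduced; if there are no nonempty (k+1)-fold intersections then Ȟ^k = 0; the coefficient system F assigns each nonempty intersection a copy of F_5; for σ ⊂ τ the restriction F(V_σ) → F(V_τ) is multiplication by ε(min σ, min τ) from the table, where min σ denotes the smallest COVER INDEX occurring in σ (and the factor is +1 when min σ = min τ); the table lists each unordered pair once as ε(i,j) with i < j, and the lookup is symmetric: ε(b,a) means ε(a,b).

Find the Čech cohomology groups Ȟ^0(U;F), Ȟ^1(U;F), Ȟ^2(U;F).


nonempty overlaps:
  V12={q,t,v,y,z} V13={q,t,w,x,y,z,a} V23={q,t,u,y,z}
  V123={q,t,y,z}
C dims 3,3,1; δ0: rk_F5 2; δ1: rk_F5 1
degree 0: 3−2−0 = 1 → Ȟ^0 ≅ Z/5
degree 1: 3−1−2 = 0 → Ȟ^1 ≅ 0
degree 2: 1−0−1 = 0 → Ȟ^2 ≅ 0

Ȟ^0 ≅ Z/5,  Ȟ^1 ≅ 0,  Ȟ^2 ≅ 0


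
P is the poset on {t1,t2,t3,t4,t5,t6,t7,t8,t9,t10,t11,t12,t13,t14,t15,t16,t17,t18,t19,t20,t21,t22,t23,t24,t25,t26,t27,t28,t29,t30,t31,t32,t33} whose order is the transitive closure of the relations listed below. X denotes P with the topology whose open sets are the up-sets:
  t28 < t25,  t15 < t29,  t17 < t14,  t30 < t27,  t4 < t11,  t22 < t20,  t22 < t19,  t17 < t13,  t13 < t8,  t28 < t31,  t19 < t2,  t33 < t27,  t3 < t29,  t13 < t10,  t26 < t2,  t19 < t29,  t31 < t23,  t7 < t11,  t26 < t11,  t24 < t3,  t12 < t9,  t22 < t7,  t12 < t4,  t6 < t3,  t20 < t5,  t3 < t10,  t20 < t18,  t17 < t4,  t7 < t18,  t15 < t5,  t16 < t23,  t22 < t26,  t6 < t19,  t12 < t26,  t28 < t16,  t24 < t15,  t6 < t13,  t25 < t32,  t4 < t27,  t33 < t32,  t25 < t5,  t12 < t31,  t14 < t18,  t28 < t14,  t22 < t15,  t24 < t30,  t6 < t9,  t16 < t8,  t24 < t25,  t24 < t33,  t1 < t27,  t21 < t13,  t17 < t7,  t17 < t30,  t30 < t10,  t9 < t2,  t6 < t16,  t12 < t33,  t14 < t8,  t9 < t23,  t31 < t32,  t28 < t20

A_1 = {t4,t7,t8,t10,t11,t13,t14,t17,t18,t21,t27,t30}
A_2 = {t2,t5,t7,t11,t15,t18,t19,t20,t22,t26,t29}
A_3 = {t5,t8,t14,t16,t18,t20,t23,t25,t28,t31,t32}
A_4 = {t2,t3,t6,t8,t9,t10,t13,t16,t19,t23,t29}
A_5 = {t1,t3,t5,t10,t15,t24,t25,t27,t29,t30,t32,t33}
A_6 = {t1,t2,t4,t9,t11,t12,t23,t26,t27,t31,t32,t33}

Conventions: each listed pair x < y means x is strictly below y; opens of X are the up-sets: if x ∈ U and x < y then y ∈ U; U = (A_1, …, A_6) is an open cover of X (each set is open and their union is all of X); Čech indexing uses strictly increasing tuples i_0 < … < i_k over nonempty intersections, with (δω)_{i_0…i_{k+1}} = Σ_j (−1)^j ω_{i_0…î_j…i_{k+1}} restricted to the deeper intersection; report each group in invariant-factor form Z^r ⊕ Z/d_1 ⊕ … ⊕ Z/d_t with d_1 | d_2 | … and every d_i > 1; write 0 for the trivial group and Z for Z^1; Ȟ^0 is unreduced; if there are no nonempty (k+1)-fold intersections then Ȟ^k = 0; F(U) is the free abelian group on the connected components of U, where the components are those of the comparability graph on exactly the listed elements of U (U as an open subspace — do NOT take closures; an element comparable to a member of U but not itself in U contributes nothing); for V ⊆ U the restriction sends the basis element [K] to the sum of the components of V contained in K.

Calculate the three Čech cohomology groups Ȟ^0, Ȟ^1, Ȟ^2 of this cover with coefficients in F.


nerve of the cover:
  A12={t7,t11,t18} A13={t8,t14,t18} A14={t8,t10,t13} A15={t10,t27,t30} A16={t4,t11,t27} A23={t5,t18,t20} A24={t2,t19,t29} A25={t5,t15,t29} A26={t2,t11,t26} A34={t8,t16,t23} A35={t5,t25,t32} A36={t23,t31,t32} A45={t3,t10,t29} A46={t2,t9,t23} A56={t1,t27,t32,t33}
  A123={t18} A126={t11} A134={t8} A145={t10} A156={t27} A235={t5} A245={t29} A246={t2} A346={t23} A356={t32}
components per intersection:
  A1: {t4,t7,t8,t10,t11,t13,t14,t17,t18,t21,t27,t30}
  A2: {t2,t5,t7,t11,t15,t18,t19,t20,t22,t26,t29}
  A3: {t5,t8,t14,t16,t18,t20,t23,t25,t28,t31,t32}
  A4: {t2,t3,t6,t8,t9,t10,t13,t16,t19,t23,t29}
  A5: {t1,t3,t5,t10,t15,t24,t25,t27,t29,t30,t32,t33}
  A6: {t1,t2,t4,t9,t11,t12,t23,t26,t27,t31,t32,t33}
  A12: {t7,t11,t18}
  A13: {t8,t14,t18}
  A14: {t8,t10,t13}
  A15: {t10,t27,t30}
  A16: {t4,t11,t27}
  A23: {t5,t18,t20}
  A24: {t2,t19,t29}
  A25: {t5,t15,t29}
  A26: {t2,t11,t26}
  A34: {t8,t16,t23}
  A35: {t5,t25,t32}
  A36: {t23,t31,t32}
  A45: {t3,t10,t29}
  A46: {t2,t9,t23}
  A56: {t1,t27,t32,t33}
  A123: {t18}
  A126: {t11}
  A134: {t8}
  A145: {t10}
  A156: {t27}
  A235: {t5}
  A245: {t29}
  A246: {t2}
  A346: {t23}
  A356: {t32}
C dims 6,15,10; δ0: rk 5, SNF 1^5; δ1: rk 10, SNF 1^9·2
Ȟ^0 = (6 − 5) − 0 = 1, so Ȟ^0 ≅ Z
Ȟ^1 = (15 − 10) − 5 = 0, so Ȟ^1 ≅ 0
Ȟ^2 = (10 − 0) − 10 = 0 plus torsion [2], so Ȟ^2 ≅ Z/2

Ȟ^0(U;F) ≅ Z,  Ȟ^1(U;F) ≅ 0,  Ȟ^2(U;F) ≅ Z/2


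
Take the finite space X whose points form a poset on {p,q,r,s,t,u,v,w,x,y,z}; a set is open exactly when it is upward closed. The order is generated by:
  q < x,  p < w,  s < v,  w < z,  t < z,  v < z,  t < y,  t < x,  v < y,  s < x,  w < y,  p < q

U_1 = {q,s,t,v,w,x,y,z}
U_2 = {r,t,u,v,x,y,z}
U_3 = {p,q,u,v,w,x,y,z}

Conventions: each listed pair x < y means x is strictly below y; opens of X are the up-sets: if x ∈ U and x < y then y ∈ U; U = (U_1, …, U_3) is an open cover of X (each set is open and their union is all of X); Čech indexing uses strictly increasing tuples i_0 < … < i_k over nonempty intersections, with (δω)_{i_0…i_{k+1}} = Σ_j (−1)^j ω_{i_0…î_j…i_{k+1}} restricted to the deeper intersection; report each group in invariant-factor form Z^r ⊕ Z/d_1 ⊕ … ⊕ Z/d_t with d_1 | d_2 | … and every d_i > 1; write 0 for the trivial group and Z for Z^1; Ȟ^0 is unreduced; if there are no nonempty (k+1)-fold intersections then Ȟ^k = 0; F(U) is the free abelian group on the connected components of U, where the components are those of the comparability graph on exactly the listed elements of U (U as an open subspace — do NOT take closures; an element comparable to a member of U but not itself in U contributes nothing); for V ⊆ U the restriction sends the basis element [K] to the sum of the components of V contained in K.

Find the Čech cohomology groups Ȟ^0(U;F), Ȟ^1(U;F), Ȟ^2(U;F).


Ȟ^0(U;F) ≅ Z^3,  Ȟ^1(U;F) ≅ Z,  Ȟ^2(U;F) ≅ 0

nerve of the cover:
  U12={t,v,x,y,z} U13={q,v,w,x,y,z} U23={u,v,x,y,z}
  U123={v,x,y,z}
components per intersection:
  U1: {q,s,t,v,w,x,y,z}
  U2: {r} {t,v,x,y,z} {u}
  U3: {p,q,v,w,x,y,z} {u}
  U12: {t,v,x,y,z}
  U13: {q,x} {v,w,y,z}
  U23: {u} {v,y,z} {x}
  U123: {v,y,z} {x}
C dims 6,6,2; δ0: rk 3, SNF 1^3; δ1: rk 2, SNF 1^2
Ȟ^0 = (6 − 3) − 0 = 3, so Ȟ^0 ≅ Z^3
Ȟ^1 = (6 − 2) − 3 = 1, so Ȟ^1 ≅ Z
Ȟ^2 = (2 − 0) − 2 = 0, so Ȟ^2 ≅ 0


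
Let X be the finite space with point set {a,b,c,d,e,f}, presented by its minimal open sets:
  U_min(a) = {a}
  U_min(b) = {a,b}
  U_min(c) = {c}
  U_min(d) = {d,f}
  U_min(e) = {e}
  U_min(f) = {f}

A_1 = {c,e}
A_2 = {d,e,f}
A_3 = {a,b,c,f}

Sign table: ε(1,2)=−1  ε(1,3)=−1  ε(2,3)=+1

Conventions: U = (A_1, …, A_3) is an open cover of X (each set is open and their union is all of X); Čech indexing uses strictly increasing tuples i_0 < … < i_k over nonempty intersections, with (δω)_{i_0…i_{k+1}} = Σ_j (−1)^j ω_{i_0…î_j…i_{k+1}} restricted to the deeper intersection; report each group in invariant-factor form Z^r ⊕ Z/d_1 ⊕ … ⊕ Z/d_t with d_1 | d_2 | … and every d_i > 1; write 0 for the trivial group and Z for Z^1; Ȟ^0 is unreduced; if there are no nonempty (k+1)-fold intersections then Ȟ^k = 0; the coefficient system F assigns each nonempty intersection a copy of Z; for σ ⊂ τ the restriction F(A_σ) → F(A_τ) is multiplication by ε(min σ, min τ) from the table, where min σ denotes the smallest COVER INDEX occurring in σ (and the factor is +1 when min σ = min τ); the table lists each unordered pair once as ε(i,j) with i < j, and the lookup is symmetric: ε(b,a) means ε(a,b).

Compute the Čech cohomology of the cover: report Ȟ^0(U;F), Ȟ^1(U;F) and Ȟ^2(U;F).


nerve of the cover:
  A12={e} A13={c} A23={f}
C dims 3,3; δ0: rk 2, SNF 1^2
Ȟ^0 = (3 − 2) − 0 = 1, so Ȟ^0 ≅ Z
Ȟ^1 = (3 − 0) − 2 = 1, so Ȟ^1 ≅ Z
Ȟ^2 = (0 − 0) − 0 = 0, so Ȟ^2 ≅ 0

Ȟ^0(U;F) ≅ Z,  Ȟ^1(U;F) ≅ Z,  Ȟ^2(U;F) ≅ 0


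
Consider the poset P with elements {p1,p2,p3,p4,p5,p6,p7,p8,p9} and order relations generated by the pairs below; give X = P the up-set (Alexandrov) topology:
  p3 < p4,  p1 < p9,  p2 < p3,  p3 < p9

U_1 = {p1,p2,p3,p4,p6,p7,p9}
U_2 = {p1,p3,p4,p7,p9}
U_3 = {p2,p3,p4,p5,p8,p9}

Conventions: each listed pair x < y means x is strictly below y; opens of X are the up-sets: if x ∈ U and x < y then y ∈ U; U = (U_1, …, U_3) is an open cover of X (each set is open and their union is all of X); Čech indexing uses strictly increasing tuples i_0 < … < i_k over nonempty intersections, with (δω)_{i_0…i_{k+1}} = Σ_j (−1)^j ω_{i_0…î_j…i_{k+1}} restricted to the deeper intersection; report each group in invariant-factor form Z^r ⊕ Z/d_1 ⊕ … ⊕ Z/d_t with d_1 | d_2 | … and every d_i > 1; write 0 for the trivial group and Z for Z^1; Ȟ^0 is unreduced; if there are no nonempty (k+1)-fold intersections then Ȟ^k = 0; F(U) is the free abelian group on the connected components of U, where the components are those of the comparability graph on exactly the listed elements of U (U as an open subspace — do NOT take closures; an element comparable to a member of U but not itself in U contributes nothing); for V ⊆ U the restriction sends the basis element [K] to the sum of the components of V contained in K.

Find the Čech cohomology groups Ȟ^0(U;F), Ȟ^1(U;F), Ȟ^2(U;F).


Ȟ^0 = Z^5, Ȟ^1 = 0 and Ȟ^2 = 0

cover nerve:
  U12={p1,p3,p4,p7,p9} U13={p2,p3,p4,p9} U23={p3,p4,p9}
  U123={p3,p4,p9}
components per intersection:
  U1: {p1,p2,p3,p4,p9} {p6} {p7}
  U2: {p1,p3,p4,p9} {p7}
  U3: {p2,p3,p4,p9} {p5} {p8}
  U12: {p1,p3,p4,p9} {p7}
  U13: {p2,p3,p4,p9}
  U23: {p3,p4,p9}
  U123: {p3,p4,p9}
C dims 8,4,1; δ0: rk 3, SNF 1^3; δ1: rk 1, SNF 1^1
Ȟ^0: (8−3)−0=5 ⇒ Z^5
Ȟ^1: (4−1)−3=0 ⇒ 0
Ȟ^2: (1−0)−1=0 ⇒ 0


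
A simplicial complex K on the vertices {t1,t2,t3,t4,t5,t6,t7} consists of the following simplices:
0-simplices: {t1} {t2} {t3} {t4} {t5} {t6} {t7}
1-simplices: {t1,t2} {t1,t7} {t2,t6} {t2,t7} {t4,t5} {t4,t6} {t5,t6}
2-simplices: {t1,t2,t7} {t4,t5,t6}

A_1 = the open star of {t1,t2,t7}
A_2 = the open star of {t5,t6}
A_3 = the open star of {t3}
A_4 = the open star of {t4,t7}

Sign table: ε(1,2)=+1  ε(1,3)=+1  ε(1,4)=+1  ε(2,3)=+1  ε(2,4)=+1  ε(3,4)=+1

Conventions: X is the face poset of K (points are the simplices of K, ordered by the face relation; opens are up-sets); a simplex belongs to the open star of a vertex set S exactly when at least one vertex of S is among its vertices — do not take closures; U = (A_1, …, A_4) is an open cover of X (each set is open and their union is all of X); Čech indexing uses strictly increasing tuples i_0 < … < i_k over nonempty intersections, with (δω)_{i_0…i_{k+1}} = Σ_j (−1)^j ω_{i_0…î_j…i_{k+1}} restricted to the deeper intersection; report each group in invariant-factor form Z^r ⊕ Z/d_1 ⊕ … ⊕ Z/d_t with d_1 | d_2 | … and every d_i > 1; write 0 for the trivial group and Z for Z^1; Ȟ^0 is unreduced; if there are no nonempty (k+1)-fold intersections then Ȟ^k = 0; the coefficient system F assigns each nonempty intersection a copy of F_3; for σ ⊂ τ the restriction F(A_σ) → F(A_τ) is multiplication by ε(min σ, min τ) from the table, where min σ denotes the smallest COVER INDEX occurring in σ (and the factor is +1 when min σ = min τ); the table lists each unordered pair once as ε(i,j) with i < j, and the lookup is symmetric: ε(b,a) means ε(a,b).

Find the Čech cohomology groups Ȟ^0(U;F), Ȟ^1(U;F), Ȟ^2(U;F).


Ȟ^0(U;F) ≅ Z/3 ⊕ Z/3; Ȟ^1(U;F) ≅ Z/3; Ȟ^2(U;F) ≅ 0

nonempty intersections:
  A1={{t1},{t2},{t7},{t1,t2},{t1,t7},{t2,t6},{t2,t7},{t1,t2,t7}} A2={{t5},{t6},{t2,t6},{t4,t5},{t4,t6},{t5,t6},{t4,t5,t6}} A3={{t3}} A4={{t4},{t7},{t1,t7},{t2,t7},{t4,t5},{t4,t6},{t1,t2,t7},{t4,t5,t6}}
  A12={{t2,t6}} A14={{t7},{t1,t7},{t2,t7},{t1,t2,t7}} A24={{t4,t5},{t4,t6},{t4,t5,t6}}
C dims 4,3; δ0: rk_F3 2
Ȟ^0: (4−2)−0=2 ⇒ Z/3 ⊕ Z/3
Ȟ^1: (3−0)−2=1 ⇒ Z/3
Ȟ^2: (0−0)−0=0 ⇒ 0


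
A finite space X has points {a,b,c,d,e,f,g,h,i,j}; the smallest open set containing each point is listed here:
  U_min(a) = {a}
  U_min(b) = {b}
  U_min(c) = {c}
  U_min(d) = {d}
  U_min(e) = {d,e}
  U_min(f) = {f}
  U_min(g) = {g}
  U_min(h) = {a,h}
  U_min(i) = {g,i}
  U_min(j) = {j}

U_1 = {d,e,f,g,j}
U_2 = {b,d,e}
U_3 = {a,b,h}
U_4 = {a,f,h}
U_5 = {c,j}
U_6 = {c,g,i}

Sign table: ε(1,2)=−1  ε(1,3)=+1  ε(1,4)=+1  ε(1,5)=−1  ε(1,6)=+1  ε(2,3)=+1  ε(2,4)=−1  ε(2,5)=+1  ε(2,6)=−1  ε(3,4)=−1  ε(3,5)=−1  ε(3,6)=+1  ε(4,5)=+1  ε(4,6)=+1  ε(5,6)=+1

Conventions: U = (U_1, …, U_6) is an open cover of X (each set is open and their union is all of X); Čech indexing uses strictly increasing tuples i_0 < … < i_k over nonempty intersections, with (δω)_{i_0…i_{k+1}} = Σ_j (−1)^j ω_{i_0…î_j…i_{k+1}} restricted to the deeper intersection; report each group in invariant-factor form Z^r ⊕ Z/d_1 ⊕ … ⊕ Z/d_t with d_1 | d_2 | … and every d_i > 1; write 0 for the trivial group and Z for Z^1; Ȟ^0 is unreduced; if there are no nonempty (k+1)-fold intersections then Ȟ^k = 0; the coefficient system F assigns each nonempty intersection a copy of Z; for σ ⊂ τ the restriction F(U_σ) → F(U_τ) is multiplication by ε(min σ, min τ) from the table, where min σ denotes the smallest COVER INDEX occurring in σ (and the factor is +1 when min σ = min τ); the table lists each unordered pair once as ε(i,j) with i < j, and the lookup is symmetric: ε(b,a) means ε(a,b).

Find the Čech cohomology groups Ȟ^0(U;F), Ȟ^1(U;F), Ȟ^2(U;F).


nerve of the cover:
  U12={d,e} U14={f} U15={j} U16={g} U23={b} U34={a,h} U56={c}
C dims 6,7; δ0: rk 6, SNF 1^5·2
Ȟ^0 = (6 − 6) − 0 = 0, so Ȟ^0 ≅ 0
Ȟ^1 = (7 − 0) − 6 = 1 plus torsion [2], so Ȟ^1 ≅ Z ⊕ Z/2
Ȟ^2 = (0 − 0) − 0 = 0, so Ȟ^2 ≅ 0

Ȟ^0 ≅ 0,  Ȟ^1 ≅ Z ⊕ Z/2,  Ȟ^2 ≅ 0


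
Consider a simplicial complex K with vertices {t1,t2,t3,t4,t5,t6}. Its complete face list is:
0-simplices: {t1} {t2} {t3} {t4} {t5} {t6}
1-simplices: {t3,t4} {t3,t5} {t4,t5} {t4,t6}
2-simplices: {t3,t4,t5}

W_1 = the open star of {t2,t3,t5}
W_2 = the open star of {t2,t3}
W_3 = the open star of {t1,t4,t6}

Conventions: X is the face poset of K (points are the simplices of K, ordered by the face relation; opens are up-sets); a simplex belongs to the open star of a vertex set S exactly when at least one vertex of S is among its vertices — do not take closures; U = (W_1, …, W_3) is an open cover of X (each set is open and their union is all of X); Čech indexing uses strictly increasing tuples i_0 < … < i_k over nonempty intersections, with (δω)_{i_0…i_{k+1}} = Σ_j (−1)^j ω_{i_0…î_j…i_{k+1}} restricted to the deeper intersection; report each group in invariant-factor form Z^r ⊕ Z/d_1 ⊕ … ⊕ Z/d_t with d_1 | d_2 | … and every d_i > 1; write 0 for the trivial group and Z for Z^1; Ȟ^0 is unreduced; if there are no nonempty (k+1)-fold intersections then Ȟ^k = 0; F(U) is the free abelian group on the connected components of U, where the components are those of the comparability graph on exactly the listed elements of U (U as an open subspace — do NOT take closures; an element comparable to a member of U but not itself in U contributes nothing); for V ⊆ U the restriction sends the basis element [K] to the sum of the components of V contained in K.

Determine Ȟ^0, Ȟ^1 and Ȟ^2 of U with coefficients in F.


Ȟ^0(U;F) ≅ Z^3, Ȟ^1(U;F) ≅ 0 and Ȟ^2(U;F) ≅ 0

nerve of the cover:
  W1={{t2},{t3},{t5},{t3,t4},{t3,t5},{t4,t5},{t3,t4,t5}} W2={{t2},{t3},{t3,t4},{t3,t5},{t3,t4,t5}} W3={{t1},{t4},{t6},{t3,t4},{t4,t5},{t4,t6},{t3,t4,t5}}
  W12={{t2},{t3},{t3,t4},{t3,t5},{t3,t4,t5}} W13={{t3,t4},{t4,t5},{t3,t4,t5}} W23={{t3,t4},{t3,t4,t5}}
  W123={{t3,t4},{t3,t4,t5}}
components per intersection:
  W1: {{t2}} {{t3},{t5},{t3,t4},{t3,t5},{t4,t5},{t3,t4,t5}}
  W2: {{t2}} {{t3},{t3,t4},{t3,t5},{t3,t4,t5}}
  W3: {{t1}} {{t4},{t6},{t3,t4},{t4,t5},{t4,t6},{t3,t4,t5}}
  W12: {{t2}} {{t3},{t3,t4},{t3,t5},{t3,t4,t5}}
  W13: {{t3,t4},{t4,t5},{t3,t4,t5}}
  W23: {{t3,t4},{t3,t4,t5}}
  W123: {{t3,t4},{t3,t4,t5}}
C dims 6,4,1; δ0: rk 3, SNF 1^3; δ1: rk 1, SNF 1^1
Ȟ^0 = (6 − 3) − 0 = 3, so Ȟ^0 ≅ Z^3
Ȟ^1 = (4 − 1) − 3 = 0, so Ȟ^1 ≅ 0
Ȟ^2 = (1 − 0) − 1 = 0, so Ȟ^2 ≅ 0


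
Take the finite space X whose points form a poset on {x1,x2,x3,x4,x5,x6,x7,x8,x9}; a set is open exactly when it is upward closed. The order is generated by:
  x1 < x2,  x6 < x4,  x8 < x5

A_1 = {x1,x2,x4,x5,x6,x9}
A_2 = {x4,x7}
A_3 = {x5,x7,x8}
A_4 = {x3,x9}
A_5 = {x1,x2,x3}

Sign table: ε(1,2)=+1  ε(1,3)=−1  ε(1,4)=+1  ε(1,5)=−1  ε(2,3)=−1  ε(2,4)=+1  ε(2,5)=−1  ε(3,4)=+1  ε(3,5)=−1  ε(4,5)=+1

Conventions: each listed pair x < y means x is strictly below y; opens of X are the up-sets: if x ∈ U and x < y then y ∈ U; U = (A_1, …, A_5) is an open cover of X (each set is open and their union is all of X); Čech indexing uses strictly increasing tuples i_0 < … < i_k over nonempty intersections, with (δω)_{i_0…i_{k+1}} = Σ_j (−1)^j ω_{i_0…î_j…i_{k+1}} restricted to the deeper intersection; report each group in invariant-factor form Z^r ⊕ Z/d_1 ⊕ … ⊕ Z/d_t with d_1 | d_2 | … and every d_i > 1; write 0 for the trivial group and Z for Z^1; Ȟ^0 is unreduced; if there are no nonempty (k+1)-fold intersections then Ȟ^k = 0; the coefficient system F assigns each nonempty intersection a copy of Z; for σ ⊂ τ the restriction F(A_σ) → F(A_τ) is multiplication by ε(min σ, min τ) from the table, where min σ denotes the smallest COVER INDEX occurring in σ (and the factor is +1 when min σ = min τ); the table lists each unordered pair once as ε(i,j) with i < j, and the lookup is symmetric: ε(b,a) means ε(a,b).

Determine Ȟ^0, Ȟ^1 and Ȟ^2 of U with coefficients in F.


Ȟ^0 ≅ 0, Ȟ^1 ≅ Z ⊕ Z/2 and Ȟ^2 ≅ 0

intersection data:
  A12={x4} A13={x5} A14={x9} A15={x1,x2} A23={x7} A45={x3}
C dims 5,6; δ0: rk 5, SNF 1^4·2
Ȟ^0 = (5 − 5) − 0 = 0, so Ȟ^0 ≅ 0
Ȟ^1 = (6 − 0) − 5 = 1 plus torsion [2], so Ȟ^1 ≅ Z ⊕ Z/2
Ȟ^2 = (0 − 0) − 0 = 0, so Ȟ^2 ≅ 0


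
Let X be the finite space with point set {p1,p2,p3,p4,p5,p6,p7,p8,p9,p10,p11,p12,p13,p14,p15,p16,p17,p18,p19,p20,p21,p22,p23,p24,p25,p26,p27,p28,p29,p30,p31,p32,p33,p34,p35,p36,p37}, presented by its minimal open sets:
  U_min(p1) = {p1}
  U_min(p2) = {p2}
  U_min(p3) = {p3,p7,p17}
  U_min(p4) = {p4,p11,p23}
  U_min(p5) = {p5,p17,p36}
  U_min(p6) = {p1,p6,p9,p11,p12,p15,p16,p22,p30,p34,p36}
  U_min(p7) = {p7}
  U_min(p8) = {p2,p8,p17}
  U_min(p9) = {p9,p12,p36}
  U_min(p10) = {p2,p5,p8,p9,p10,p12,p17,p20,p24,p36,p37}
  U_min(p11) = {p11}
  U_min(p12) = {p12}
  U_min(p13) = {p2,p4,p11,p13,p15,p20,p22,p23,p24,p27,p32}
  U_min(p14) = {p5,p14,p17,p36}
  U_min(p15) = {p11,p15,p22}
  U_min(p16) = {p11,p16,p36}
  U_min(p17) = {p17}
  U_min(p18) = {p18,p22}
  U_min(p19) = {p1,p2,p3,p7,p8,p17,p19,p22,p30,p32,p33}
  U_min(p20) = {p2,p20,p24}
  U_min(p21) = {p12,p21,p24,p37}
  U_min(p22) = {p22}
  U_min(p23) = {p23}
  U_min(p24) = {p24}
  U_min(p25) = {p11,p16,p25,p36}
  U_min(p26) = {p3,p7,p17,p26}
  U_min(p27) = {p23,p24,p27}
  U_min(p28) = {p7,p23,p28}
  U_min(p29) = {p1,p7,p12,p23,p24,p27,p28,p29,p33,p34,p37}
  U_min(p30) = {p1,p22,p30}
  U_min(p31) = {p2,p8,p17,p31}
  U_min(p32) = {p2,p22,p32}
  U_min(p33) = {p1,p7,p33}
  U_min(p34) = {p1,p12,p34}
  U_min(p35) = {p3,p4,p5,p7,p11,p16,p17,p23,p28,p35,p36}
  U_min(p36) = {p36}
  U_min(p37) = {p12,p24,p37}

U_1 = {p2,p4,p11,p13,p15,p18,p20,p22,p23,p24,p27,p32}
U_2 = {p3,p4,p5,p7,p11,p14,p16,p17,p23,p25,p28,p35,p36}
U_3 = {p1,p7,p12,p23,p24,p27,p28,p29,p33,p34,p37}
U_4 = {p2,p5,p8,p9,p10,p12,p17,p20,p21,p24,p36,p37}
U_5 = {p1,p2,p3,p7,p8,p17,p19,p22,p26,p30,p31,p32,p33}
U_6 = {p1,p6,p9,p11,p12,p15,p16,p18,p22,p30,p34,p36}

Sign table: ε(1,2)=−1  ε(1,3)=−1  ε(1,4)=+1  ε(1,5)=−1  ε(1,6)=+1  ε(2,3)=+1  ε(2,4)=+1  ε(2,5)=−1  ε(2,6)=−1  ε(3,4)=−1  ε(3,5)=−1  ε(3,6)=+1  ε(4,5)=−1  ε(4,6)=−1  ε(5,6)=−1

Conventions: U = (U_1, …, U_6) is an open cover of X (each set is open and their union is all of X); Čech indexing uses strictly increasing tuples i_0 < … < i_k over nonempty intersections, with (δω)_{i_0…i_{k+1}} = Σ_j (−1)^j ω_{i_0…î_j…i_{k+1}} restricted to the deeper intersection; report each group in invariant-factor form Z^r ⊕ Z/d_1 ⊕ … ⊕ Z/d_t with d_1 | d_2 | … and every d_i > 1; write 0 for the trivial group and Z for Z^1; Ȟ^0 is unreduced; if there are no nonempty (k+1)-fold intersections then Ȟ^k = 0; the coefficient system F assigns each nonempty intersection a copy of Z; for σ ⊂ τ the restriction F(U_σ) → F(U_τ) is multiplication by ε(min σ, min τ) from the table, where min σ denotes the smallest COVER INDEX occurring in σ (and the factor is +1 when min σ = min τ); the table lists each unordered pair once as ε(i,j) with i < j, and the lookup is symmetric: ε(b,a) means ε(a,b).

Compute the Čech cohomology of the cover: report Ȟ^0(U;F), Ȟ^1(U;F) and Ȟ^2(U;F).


nerve simplices:
  U12={p4,p11,p23} U13={p23,p24,p27} U14={p2,p20,p24} U15={p2,p22,p32} U16={p11,p15,p18,p22} U23={p7,p23,p28} U24={p5,p17,p36} U25={p3,p7,p17} U26={p11,p16,p36} U34={p12,p24,p37} U35={p1,p7,p33} U36={p1,p12,p34} U45={p2,p8,p17} U46={p9,p12,p36} U56={p1,p22,p30}
  U123={p23} U126={p11} U134={p24} U145={p2} U156={p22} U235={p7} U245={p17} U246={p36} U346={p12} U356={p1}
C dims 6,15,10; δ0: rk 6, SNF 1^5·2; δ1: rk 9, SNF 1^9
degree 0: 6−6−0 = 0 → Ȟ^0 ≅ 0
degree 1: 15−9−6 = 0 plus torsion [2] → Ȟ^1 ≅ Z/2
degree 2: 10−0−9 = 1 → Ȟ^2 ≅ Z

Ȟ^0(U;F) ≅ 0, Ȟ^1(U;F) ≅ Z/2 and Ȟ^2(U;F) ≅ Z


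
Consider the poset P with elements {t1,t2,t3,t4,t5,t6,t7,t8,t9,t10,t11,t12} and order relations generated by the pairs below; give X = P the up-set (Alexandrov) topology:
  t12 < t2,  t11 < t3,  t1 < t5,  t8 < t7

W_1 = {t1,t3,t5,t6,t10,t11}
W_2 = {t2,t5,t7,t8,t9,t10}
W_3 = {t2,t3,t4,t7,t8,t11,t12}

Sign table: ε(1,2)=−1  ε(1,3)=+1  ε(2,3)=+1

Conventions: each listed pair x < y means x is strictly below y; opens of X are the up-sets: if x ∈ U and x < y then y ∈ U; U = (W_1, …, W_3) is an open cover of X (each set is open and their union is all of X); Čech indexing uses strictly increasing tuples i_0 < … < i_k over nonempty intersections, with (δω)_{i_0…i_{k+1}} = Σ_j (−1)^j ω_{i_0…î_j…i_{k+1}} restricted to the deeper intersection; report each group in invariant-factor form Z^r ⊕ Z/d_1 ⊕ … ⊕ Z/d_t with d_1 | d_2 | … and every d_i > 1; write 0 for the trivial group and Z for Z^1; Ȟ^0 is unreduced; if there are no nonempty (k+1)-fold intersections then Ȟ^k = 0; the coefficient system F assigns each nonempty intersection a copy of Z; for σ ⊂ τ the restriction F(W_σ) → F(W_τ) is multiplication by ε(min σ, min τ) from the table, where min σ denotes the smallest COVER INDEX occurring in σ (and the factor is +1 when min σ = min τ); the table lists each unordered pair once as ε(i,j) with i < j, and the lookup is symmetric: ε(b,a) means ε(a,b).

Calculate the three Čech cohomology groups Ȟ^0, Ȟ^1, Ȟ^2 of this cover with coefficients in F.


nerve of the cover:
  W12={t5,t10} W13={t3,t11} W23={t2,t7,t8}
C dims 3,3; δ0: rk 3, SNF 1^2·2
Ȟ^0 = (3 − 3) − 0 = 0, so Ȟ^0 ≅ 0
Ȟ^1 = (3 − 0) − 3 = 0 plus torsion [2], so Ȟ^1 ≅ Z/2
Ȟ^2 = (0 − 0) − 0 = 0, so Ȟ^2 ≅ 0

Ȟ^0 ≅ 0, Ȟ^1 ≅ Z/2 and Ȟ^2 ≅ 0


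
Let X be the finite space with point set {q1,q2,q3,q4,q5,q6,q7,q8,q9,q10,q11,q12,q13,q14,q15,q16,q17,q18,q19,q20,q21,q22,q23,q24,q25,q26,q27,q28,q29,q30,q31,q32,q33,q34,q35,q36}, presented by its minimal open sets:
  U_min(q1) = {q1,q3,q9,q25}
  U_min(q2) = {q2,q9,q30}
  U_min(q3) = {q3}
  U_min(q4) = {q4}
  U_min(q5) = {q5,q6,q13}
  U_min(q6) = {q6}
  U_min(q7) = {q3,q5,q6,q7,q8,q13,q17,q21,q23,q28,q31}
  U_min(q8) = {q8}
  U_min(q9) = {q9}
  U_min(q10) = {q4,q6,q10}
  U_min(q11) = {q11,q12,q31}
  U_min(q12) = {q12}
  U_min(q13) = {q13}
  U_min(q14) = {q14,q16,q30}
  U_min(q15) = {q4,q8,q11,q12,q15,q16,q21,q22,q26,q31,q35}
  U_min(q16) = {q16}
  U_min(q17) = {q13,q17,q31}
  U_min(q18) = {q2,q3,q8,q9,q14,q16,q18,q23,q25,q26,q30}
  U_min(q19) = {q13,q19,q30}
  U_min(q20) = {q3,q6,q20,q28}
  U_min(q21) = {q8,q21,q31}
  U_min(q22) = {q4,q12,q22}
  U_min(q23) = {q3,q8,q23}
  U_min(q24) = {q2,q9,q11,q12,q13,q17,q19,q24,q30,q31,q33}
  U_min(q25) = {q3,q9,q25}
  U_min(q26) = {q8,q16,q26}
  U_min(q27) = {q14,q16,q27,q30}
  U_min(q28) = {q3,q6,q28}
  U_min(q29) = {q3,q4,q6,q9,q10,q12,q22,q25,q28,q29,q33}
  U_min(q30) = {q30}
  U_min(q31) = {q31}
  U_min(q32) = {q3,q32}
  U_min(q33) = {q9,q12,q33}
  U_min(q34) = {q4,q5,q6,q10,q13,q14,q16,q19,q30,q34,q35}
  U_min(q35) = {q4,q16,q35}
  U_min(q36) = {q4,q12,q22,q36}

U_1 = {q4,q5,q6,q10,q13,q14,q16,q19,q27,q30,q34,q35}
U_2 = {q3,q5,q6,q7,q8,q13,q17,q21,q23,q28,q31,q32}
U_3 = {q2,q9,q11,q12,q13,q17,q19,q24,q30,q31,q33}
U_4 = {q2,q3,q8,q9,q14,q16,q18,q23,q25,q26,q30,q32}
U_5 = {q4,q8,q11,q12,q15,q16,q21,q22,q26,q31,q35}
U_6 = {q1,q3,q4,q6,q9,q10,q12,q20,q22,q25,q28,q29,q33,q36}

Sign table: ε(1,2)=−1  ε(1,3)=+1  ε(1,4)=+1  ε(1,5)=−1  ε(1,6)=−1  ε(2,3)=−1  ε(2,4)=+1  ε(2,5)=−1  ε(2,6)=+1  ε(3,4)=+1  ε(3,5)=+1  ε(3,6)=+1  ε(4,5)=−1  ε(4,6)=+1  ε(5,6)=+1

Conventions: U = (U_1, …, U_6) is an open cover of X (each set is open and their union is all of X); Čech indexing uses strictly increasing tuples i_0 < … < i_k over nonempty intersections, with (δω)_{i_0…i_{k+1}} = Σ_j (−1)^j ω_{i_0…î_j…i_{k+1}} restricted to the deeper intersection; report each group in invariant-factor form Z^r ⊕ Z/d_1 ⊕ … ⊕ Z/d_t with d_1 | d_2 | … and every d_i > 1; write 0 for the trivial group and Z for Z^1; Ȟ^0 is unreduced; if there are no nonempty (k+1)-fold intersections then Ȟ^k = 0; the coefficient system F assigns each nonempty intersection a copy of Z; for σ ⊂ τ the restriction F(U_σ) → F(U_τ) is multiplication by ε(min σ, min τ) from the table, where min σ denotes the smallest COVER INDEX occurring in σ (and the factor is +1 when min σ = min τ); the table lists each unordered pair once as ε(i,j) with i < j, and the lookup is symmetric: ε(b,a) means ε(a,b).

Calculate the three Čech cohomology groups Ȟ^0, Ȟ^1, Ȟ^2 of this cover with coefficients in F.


cover nerve:
  U12={q5,q6,q13} U13={q13,q19,q30} U14={q14,q16,q30} U15={q4,q16,q35} U16={q4,q6,q10} U23={q13,q17,q31} U24={q3,q8,q23,q32} U25={q8,q21,q31} U26={q3,q6,q28} U34={q2,q9,q30} U35={q11,q12,q31} U36={q9,q12,q33} U45={q8,q16,q26} U46={q3,q9,q25} U56={q4,q12,q22}
  U123={q13} U126={q6} U134={q30} U145={q16} U156={q4} U235={q31} U245={q8} U246={q3} U346={q9} U356={q12}
C dims 6,15,10; δ0: rk 6, SNF 1^5·2; δ1: rk 9, SNF 1^9
Ȟ^0: (6−6)−0=0 ⇒ 0
Ȟ^1: (15−9)−6=0 plus torsion [2] ⇒ Z/2
Ȟ^2: (10−0)−9=1 ⇒ Z

Ȟ^0(U;F) ≅ 0, Ȟ^1(U;F) ≅ Z/2, Ȟ^2(U;F) ≅ Z


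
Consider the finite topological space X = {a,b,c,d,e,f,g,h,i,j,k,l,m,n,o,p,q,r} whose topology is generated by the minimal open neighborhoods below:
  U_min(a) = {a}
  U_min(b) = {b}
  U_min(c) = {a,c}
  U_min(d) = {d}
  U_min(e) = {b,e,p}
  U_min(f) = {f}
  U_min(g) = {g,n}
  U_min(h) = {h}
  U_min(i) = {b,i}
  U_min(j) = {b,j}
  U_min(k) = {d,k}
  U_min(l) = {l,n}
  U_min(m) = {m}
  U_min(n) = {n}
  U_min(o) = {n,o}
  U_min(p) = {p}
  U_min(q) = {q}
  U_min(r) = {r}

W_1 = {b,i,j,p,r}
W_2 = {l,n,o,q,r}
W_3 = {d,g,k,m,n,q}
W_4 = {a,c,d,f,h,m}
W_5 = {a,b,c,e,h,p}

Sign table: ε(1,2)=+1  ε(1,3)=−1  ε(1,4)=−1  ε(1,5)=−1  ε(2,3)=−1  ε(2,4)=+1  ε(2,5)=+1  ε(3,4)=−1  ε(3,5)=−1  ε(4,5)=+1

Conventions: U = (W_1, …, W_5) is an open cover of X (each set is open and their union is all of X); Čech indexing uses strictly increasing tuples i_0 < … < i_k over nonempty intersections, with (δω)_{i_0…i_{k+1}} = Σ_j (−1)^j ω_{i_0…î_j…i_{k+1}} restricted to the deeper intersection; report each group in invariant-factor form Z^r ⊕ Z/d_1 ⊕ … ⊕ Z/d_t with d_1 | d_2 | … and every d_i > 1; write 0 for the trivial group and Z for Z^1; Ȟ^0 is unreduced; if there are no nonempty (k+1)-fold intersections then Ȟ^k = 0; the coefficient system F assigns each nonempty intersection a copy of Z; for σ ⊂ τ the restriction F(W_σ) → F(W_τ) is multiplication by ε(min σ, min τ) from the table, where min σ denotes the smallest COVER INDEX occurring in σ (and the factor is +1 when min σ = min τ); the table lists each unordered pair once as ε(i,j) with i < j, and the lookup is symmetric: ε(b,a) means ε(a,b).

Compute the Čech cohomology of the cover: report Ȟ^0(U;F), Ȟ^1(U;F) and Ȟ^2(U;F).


nerve of the cover:
  W12={r} W15={b,p} W23={n,q} W34={d,m} W45={a,c,h}
C dims 5,5; δ0: rk 5, SNF 1^4·2
Ȟ^0 = (5 − 5) − 0 = 0, so Ȟ^0 ≅ 0
Ȟ^1 = (5 − 0) − 5 = 0 plus torsion [2], so Ȟ^1 ≅ Z/2
Ȟ^2 = (0 − 0) − 0 = 0, so Ȟ^2 ≅ 0

Ȟ^0 ≅ 0; Ȟ^1 ≅ Z/2; Ȟ^2 ≅ 0
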